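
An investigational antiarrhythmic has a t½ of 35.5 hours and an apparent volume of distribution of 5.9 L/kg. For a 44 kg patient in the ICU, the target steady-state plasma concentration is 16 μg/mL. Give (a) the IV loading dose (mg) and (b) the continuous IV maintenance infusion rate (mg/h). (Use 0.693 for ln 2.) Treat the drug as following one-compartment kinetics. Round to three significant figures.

(a) 4150 mg; (b) 81.1 mg/h

Vd(total) = 44 kg × 5.9 L/kg = 259.6 L
LD = Vd × C = 259.6 × 16 = 4154 mg
CL = 0.693 × Vd / t½ = 0.693 × 259.6 / 35.5 = 5.068 L/h
Infusion rate = CL × Css = 5.068 × 16 = 81.09 mg/h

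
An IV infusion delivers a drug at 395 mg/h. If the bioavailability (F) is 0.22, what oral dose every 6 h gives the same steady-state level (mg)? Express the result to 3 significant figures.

10800 mg

To maintain the same Css, the systemic dosing rate must be unchanged: F·D/τ = infusion rate.
D = rate × τ / F = 395 × 6 / 0.22 = 10770 mg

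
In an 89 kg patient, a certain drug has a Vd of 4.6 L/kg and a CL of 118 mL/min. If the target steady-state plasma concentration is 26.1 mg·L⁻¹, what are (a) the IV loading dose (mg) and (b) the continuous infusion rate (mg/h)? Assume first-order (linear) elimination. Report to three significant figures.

(a) 10700 mg; (b) 185 mg/h

Vd(total) = 89 kg × 4.6 L/kg = 409.4 L
Loading: fill Vd to C_target → 409.4 L × 26.1 mg/L = 10690 mg
CL = 118 mL/min = 118 × 0.06 = 7.080 L/h
Maintenance: replace elimination → rate = CL × Css = 7.080 × 26.1 = 184.8 mg/h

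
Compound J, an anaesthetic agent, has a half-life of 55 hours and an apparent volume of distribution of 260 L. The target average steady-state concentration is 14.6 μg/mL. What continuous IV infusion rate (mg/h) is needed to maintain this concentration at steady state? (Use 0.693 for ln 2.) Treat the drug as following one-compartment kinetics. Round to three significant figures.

CL = 0.693 × Vd / t½ = 0.693 × 260.0 / 55 = 3.276 L/h
Infusion rate = CL × Css = 3.276 × 14.6 = 47.83 mg/h

47.8 mg/h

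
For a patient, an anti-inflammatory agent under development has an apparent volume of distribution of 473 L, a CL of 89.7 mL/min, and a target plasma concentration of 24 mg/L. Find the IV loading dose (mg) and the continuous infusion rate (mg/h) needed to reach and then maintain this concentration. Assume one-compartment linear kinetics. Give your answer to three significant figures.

(a) 11400 mg; (b) 129 mg/h

Loading: fill Vd to C_target → 473.0 L × 24 mg/L = 11350 mg
CL = 89.7 mL/min = 89.7 × 0.06 = 5.382 L/h
Infusion rate = 5.382 L/h × 24 mg/L = 129.2 mg/h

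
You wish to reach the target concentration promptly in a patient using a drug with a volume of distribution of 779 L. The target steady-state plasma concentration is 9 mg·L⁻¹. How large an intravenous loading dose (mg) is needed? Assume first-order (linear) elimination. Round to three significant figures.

7010 mg

The loading dose fills Vd to the target concentration.
LD = Vd × C = 779.0 × 9.000 = 7011 mg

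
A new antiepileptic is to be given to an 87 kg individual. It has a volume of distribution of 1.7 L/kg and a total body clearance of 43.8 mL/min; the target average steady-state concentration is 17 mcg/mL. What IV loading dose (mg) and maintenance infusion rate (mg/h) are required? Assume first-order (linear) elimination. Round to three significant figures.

Vd = 1.7 L/kg × 87 kg = 147.9 L
Loading dose = Vd × C = 147.9 × 17 = 2514 mg
CL = 43.8 mL/min × 60/1000 = 2.628 L/h
Maintenance: replace elimination → rate = CL × Css = 2.628 × 17 = 44.68 mg/h

(a) 2510 mg; (b) 44.7 mg/h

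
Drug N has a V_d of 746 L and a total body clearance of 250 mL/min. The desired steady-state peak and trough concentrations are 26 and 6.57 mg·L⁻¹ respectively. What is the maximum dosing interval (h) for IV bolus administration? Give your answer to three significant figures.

68.4 h

CL = 250 mL/min = 250 × 0.06 = 15.00 L/h
k = CL / Vd = 15.00 / 746.0 = 0.02011 h⁻¹
Between IV bolus doses, concentration decays as C = C₀·e^(−kτ), so C_peak/C_trough = e^(kτ).
τ_max = ln(C_peak/C_trough) / k = ln(26/6.57) / 0.02011 = 1.376 / 0.02011 = 68.42 h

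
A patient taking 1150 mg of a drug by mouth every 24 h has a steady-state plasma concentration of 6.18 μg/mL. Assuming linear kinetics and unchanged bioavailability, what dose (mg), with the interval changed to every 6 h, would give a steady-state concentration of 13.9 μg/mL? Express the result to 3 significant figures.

647 mg

With linear kinetics, Css is proportional to dose rate (D/τ) at fixed clearance.
D₂ = D₁ × (Css,target / Css,current) × (τ₂/τ₁) = 1150 × (13.9/6.18) × (6/24) = 646.6 mg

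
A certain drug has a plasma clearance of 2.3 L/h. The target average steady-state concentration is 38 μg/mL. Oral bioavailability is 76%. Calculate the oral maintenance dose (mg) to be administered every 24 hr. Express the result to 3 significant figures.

2760 mg

D = CL × Css × τ / F = 2.300 × 38 × 24 / 0.76 = 2760 mg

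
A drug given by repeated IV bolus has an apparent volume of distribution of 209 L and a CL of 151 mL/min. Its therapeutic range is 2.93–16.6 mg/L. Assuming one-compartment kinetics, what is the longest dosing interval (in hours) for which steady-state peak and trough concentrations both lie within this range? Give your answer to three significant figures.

40.0 h

CL = 151 mL/min × 60/1000 = 9.060 L/h
k = CL / Vd = 9.060 / 209.0 = 0.04335 h⁻¹
Between IV bolus doses, concentration decays as C = C₀·e^(−kτ), so C_peak/C_trough = e^(kτ).
τ_max = ln(C_peak/C_trough) / k = ln(16.6/2.93) / 0.04335 = 1.734 / 0.04335 = 40.00 h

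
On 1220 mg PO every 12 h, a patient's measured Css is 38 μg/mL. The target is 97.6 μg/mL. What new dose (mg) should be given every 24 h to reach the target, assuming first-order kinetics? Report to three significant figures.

With linear kinetics, Css is proportional to dose rate (D/τ) at fixed clearance.
D₂ = D₁ × (Css,target / Css,current) × (τ₂/τ₁) = 1220 × (97.6/38) × (24/12) = 6267 mg

6270 mg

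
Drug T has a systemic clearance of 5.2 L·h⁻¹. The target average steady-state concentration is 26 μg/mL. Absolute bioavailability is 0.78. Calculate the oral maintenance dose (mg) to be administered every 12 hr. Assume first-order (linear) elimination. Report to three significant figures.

2080 mg

D = CL × Css × τ / F = 5.200 × 26 × 12 / 0.78 = 2080 mg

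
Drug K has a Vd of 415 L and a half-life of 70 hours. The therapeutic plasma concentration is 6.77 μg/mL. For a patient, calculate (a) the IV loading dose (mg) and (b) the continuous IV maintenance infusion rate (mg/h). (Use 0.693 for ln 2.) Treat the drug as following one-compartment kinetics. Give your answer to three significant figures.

(a) 2810 mg; (b) 27.8 mg/h

LD = Vd × C = 415.0 × 6.77 = 2810 mg
CL = 0.693 × Vd / t½ = 0.693 × 415.0 / 70 = 4.109 L/h
Infusion rate = CL × Css = 4.109 × 6.77 = 27.82 mg/h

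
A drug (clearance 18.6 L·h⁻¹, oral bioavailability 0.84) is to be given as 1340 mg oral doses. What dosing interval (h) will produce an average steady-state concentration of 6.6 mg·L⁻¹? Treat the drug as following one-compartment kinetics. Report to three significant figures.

F·D/τ = CL·Css → τ = F·D / (CL·Css).
τ = 0.84 × 1340 / (18.6 × 6.6) = 9.169 h

9.17 h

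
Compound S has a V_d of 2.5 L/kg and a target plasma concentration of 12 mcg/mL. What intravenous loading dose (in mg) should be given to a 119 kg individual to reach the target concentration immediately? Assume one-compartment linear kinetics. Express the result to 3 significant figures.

3570 mg

Vd = 2.5 L/kg × 119 kg = 297.5 L
LD = Vd × C = 297.5 × 12.00 = 3570 mg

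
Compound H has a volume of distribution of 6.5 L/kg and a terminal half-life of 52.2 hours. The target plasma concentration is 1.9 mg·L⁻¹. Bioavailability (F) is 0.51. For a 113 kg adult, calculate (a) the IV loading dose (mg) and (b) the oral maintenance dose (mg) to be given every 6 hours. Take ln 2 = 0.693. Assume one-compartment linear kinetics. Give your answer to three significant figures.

Total Vd = 6.5 × 113 = 734.5 L
LD = Vd × C = 734.5 × 1.9 = 1396 mg
CL = 0.693 × Vd / t½ = 0.693 × 734.5 / 52.2 = 9.751 L/h
D = CL × Css × τ / F = 9.751 × 1.9 × 6 / 0.51 = 218.0 mg

(a) 1400 mg; (b) 218 mg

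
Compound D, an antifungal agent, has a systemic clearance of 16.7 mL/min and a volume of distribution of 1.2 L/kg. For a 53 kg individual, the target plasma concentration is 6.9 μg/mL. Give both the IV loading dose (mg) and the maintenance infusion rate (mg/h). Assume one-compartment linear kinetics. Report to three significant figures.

(a) 439 mg; (b) 6.91 mg/h

Total Vd = 1.2 × 53 = 63.60 L
Loading: fill Vd to C_target → 63.60 L × 6.9 mg/L = 438.8 mg
CL = 16.7 mL/min = 16.7 × 0.06 = 1.002 L/h
Maintenance: replace elimination → rate = CL × Css = 1.002 × 6.9 = 6.914 mg/h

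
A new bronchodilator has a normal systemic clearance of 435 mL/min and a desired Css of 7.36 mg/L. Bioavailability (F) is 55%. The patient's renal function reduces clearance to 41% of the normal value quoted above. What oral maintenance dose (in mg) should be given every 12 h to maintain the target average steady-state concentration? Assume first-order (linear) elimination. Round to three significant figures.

1720 mg

CL = 435 mL/min × 60/1000 = 26.10 L/h
Patient clearance = 0.41 × 26.10 = 10.70 L/h
At steady state, dose per interval replaces the amount cleared in that interval: F·D/τ = CL·Css.
D = CL × Css × τ / F = 10.70 × 7.36 × 12 / 0.55 = 1718 mg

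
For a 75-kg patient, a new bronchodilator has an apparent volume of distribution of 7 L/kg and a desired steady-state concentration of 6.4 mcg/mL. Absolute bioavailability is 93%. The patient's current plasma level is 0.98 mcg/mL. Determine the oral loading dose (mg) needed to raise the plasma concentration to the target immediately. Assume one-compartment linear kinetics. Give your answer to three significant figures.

3060 mg

Vd = 7 L/kg × 75 kg = 525.0 L
The loading dose fills Vd to the target concentration.
Concentration deficit ΔC = 6.4 − 0.98 = 5.420 mg/L
LD = Vd × ΔC / F = 525.0 × 5.420 / 0.93 = 3060 mg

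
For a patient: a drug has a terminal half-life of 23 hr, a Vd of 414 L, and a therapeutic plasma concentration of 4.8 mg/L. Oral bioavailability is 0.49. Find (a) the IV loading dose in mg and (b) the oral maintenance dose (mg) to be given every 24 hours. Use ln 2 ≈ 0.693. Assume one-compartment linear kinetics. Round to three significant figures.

(a) 1990 mg; (b) 2930 mg

LD = Vd × C = 414.0 × 4.8 = 1987 mg
CL = 0.693 × Vd / t½ = 0.693 × 414.0 / 23 = 12.47 L/h
D = CL × Css × τ / F = 12.47 × 4.8 × 24 / 0.49 = 2932 mg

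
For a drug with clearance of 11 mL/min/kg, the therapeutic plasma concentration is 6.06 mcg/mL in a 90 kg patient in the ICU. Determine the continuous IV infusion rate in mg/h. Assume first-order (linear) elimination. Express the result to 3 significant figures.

360 mg/h

CL = 11 mL/min/kg × 90 kg = 990.0 mL/min = 990.0 × 60/1000 = 59.40 L/h
Rate = CL × Css = 59.40 × 6.06 = 360.0 mg/h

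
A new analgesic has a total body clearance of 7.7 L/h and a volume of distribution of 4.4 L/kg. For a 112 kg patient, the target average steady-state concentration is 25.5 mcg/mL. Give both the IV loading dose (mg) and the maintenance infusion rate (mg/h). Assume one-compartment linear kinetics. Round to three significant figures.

Total Vd = 4.4 × 112 = 492.8 L
LD = Vd · C_target = 492.8 × 25.5 = 12570 mg
Maintenance: replace elimination → rate = CL × Css = 7.700 × 25.5 = 196.4 mg/h

(a) 12600 mg; (b) 196 mg/h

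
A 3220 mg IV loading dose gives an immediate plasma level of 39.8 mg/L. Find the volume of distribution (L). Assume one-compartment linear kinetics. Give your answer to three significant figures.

80.9 L

Immediately after an IV bolus, C₀ = Dose / Vd, so Vd = Dose / C₀.
Vd = 3220 / 39.8 = 80.90 L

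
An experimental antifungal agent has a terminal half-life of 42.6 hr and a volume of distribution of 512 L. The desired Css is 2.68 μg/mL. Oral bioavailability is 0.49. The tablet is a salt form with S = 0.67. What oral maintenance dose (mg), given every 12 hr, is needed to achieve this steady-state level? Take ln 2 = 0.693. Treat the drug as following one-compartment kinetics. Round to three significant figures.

k = 0.693/42.6 = 0.01627 h⁻¹, so CL = k·Vd = 0.01627 × 512.0 = 8.330 L/h
D = CL × Css × τ / F / S = 8.330 × 2.68 × 12 / 0.49 / 0.67 = 816.0 mg

816 mg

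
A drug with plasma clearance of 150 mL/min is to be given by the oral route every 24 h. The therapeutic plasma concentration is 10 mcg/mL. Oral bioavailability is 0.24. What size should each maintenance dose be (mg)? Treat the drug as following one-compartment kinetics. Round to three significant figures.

Convert clearance: 150 mL/min × 60 min/h ÷ 1000 mL/L = 9.000 L/h
D = CL × Css × τ / F = 9.000 × 10 × 24 / 0.24 = 9000 mg

9000 mg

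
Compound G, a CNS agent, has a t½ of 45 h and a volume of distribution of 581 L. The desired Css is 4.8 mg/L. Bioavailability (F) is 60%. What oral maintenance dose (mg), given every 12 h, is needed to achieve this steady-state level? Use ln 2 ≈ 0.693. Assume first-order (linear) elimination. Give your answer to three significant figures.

CL = ln 2 · Vd / t½ = 0.693 × 581.0 / 45 = 8.947 L/h
D = CL × Css × τ / F = 8.947 × 4.8 × 12 / 0.6 = 858.9 mg

859 mg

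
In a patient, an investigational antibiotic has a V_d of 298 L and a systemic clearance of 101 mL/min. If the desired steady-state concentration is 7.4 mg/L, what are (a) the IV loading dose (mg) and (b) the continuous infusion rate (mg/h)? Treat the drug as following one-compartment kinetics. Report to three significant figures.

(a) 2210 mg; (b) 44.8 mg/h

Loading: fill Vd to C_target → 298.0 L × 7.4 mg/L = 2205 mg
CL = 101 mL/min = 101 × 0.06 = 6.060 L/h
Maintenance infusion rate = CL × Css = 6.060 × 7.4 = 44.84 mg/h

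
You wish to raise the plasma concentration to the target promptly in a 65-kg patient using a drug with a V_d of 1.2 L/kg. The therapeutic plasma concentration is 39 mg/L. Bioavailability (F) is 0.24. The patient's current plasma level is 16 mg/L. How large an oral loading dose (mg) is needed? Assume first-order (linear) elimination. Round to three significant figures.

7480 mg

Vd = 1.2 L/kg × 65 kg = 78.00 L
Concentration deficit ΔC = 39 − 16 = 23.00 mg/L
LD = Vd × ΔC / F = 78.00 × 23.00 / 0.24 = 7475 mg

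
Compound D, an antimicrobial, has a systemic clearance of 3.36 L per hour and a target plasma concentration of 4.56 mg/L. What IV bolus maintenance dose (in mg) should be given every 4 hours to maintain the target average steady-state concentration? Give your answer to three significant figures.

D = CL × Css × τ = 3.360 × 4.56 × 4 = 61.29 mg

61.3 mg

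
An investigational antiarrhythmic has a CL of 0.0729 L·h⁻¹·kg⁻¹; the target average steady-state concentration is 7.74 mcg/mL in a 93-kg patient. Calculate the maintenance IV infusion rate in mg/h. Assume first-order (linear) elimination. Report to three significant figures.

52.5 mg/h

CL = 0.0729 L·h⁻¹·kg⁻¹ × 93 kg = 6.780 L/h
Infusion rate = CL · Css = 6.780 L/h × 7.74 mg/L = 52.48 mg/h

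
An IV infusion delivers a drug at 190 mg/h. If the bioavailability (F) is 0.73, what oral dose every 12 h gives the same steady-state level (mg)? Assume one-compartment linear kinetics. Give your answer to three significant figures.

To maintain the same Css, the systemic dosing rate must be unchanged: F·D/τ = infusion rate.
D = rate × τ / F = 190 × 12 / 0.73 = 3123 mg

3120 mg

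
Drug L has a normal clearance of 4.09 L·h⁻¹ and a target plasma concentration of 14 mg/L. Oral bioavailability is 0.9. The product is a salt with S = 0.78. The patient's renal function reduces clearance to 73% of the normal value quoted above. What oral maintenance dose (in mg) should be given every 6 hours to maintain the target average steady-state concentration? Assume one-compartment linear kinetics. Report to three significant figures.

357 mg

Patient clearance = 0.73 × 4.090 = 2.986 L/h
D = CL × Css × τ / F / S = 2.986 × 14 × 6 / 0.9 / 0.78 = 357.3 mg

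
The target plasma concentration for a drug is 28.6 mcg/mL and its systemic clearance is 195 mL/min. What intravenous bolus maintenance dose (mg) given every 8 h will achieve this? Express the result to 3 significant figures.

CL = 195 mL/min × 60/1000 = 11.70 L/h
At steady state, dose per interval replaces the amount cleared in that interval: D/τ = CL·Css.
D = CL × Css × τ = 11.70 × 28.6 × 8 = 2677 mg

2680 mg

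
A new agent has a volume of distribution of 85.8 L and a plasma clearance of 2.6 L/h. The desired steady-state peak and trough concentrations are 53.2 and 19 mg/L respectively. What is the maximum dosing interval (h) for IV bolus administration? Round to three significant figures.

k = CL / Vd = 2.600 / 85.80 = 0.03030 h⁻¹
Between IV bolus doses, concentration decays as C = C₀·e^(−kτ), so C_peak/C_trough = e^(kτ).
τ_max = ln(C_peak/C_trough) / k = ln(53.2/19) / 0.03030 = 1.030 / 0.03030 = 33.99 h

34.0 h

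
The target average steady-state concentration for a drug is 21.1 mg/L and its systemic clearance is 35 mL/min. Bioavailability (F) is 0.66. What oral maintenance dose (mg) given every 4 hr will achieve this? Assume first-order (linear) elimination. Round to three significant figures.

269 mg

CL = 35 mL/min = 35 × 0.06 = 2.100 L/h
D = CL × Css × τ / F = 2.100 × 21.1 × 4 / 0.66 = 268.5 mg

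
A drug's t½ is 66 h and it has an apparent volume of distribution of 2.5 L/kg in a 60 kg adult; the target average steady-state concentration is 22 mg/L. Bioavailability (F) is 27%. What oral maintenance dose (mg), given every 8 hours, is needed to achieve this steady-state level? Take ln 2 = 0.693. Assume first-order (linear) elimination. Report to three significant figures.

1030 mg

Vd = 2.5 L/kg × 60 kg = 150.0 L
k = 0.693/66 = 0.01050 h⁻¹, so CL = k·Vd = 0.01050 × 150.0 = 1.575 L/h
D = CL × Css × τ / F = 1.575 × 22 × 8 / 0.27 = 1027 mg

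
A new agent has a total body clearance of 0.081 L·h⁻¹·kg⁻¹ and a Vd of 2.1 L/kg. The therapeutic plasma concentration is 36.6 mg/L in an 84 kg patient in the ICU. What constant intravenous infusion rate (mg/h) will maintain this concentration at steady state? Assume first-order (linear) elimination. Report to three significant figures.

CL = 0.081 L·h⁻¹·kg⁻¹ × 84 kg = 6.804 L/h
At steady state, infusion rate equals elimination rate: rate in = CL × Css.
Rate = CL × Css = 6.804 × 36.6 = 249.0 mg/h

249 mg/h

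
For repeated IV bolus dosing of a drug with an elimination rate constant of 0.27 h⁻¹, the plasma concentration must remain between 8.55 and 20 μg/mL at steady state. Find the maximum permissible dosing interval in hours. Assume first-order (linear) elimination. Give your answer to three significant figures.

Between IV bolus doses, concentration decays as C = C₀·e^(−kτ), so C_peak/C_trough = e^(kτ).
τ_max = ln(C_peak/C_trough) / k = ln(20/8.55) / 0.2700 = 0.8498 / 0.2700 = 3.147 h

3.15 h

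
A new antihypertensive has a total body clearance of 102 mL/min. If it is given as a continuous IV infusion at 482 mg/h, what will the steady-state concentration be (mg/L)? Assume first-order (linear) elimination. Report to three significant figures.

78.8 mg/L

CL = 102 mL/min × 60/1000 = 6.120 L/h
Css = rate / CL = 482 / 6.120 = 78.76 mg/L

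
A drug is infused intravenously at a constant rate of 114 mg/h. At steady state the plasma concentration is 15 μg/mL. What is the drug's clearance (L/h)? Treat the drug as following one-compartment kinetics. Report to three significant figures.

7.60 L/h

At steady state, infusion rate = CL × Css, so CL = rate / Css.
CL = 114 / 15 = 7.600 L/h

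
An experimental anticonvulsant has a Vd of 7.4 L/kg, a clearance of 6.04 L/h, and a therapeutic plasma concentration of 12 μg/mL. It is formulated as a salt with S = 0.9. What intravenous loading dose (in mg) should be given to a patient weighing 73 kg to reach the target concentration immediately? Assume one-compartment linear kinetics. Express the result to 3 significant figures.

Vd = 7.4 L/kg × 73 kg = 540.2 L
Loading dose depends on Vd (not clearance): it fills the distribution volume.
LD = Vd × C / S = 540.2 × 12.00 / 0.9 = 7203 mg

7200 mg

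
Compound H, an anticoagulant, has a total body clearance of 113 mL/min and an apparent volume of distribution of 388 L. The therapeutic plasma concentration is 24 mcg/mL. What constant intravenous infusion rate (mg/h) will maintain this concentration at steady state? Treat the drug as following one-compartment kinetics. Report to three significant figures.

Convert clearance: 113 mL/min × 60 min/h ÷ 1000 mL/L = 6.780 L/h
Maintenance depends on clearance, not Vd — rate in must match rate out.
R₀ = 6.780 × 24 = 162.7 mg/h

163 mg/h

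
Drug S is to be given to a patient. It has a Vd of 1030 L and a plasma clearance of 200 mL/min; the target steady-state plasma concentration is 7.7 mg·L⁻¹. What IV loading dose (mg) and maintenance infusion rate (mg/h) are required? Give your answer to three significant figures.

Loading: fill Vd to C_target → 1030 L × 7.7 mg/L = 7931 mg
CL = 200 mL/min × 60/1000 = 12.00 L/h
Maintenance: replace elimination → rate = CL × Css = 12.00 × 7.7 = 92.40 mg/h

(a) 7930 mg; (b) 92.4 mg/h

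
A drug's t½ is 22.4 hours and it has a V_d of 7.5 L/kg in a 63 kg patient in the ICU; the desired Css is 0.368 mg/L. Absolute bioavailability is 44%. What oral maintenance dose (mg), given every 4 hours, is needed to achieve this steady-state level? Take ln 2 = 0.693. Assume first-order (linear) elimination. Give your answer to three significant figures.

Total Vd = 7.5 × 63 = 472.5 L
CL = 0.693 × Vd / t½ = 0.693 × 472.5 / 22.4 = 14.62 L/h
D = CL × Css × τ / F = 14.62 × 0.368 × 4 / 0.44 = 48.91 mg

48.9 mg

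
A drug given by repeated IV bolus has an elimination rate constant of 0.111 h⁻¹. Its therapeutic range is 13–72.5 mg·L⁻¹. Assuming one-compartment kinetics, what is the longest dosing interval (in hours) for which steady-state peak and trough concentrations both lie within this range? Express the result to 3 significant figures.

15.5 h

Between IV bolus doses, concentration decays as C = C₀·e^(−kτ), so C_peak/C_trough = e^(kτ).
τ_max = ln(C_peak/C_trough) / k = ln(72.5/13) / 0.1110 = 1.719 / 0.1110 = 15.49 h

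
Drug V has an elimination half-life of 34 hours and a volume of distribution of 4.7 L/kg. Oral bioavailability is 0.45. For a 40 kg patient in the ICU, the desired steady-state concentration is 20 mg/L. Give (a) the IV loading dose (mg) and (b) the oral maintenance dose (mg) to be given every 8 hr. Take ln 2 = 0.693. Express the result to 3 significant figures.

Vd = 4.7 L/kg × 40 kg = 188.0 L
LD = Vd × C = 188.0 × 20 = 3760 mg
CL = 0.693 × Vd / t½ = 0.693 × 188.0 / 34 = 3.832 L/h
D = CL × Css × τ / F = 3.832 × 20 × 8 / 0.45 = 1362 mg

(a) 3760 mg; (b) 1360 mg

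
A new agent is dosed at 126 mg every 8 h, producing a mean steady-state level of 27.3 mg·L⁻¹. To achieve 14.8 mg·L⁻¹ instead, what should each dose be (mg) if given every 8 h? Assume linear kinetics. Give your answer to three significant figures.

For first-order elimination, Css ∝ F·D/(CL·τ); F and CL are unchanged, so Css ∝ D/τ.
D₂ = D₁ × (Css,target / Css,current) = 126 × 14.8/27.3 = 68.31 mg

68.3 mg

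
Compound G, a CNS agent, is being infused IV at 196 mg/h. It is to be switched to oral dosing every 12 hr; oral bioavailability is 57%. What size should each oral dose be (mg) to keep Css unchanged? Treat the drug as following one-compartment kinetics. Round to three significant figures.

4130 mg

To maintain the same Css, the systemic dosing rate must be unchanged: F·D/τ = infusion rate.
D = rate × τ / F = 196 × 12 / 0.57 = 4126 mg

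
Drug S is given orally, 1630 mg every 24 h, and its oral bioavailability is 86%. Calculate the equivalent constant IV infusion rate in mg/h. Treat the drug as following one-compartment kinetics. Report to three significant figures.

58.4 mg/h

Equivalent systemic input: infusion rate = F·D/τ.
Rate = 0.86 × 1630 / 24 = 58.41 mg/h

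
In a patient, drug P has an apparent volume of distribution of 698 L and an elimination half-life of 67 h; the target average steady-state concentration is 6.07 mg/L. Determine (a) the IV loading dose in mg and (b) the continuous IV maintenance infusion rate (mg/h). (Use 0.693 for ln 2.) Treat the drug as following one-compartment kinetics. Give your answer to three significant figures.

(a) 4240 mg; (b) 43.8 mg/h

LD = Vd × C = 698.0 × 6.07 = 4237 mg
CL = 0.693 × Vd / t½ = 0.693 × 698.0 / 67 = 7.220 L/h
Infusion rate = CL × Css = 7.220 × 6.07 = 43.83 mg/h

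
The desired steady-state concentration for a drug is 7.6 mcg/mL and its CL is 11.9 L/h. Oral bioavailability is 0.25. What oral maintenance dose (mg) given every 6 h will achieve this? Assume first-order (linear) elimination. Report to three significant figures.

D = CL × Css × τ / F = 11.90 × 7.6 × 6 / 0.25 = 2171 mg

2170 mg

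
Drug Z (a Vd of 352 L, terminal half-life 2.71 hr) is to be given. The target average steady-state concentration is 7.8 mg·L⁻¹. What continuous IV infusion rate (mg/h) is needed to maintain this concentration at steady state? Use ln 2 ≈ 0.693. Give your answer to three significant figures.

CL = 0.693 × Vd / t½ = 0.693 × 352.0 / 2.71 = 90.01 L/h
Infusion rate = CL × Css = 90.01 × 7.8 = 702.1 mg/h

702 mg/h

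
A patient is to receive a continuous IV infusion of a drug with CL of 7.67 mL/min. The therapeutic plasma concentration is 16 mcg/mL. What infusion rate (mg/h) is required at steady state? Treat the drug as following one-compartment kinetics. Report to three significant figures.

7.36 mg/h

CL = 7.67 mL/min = 7.67 × 0.06 = 0.4602 L/h
At steady state, infusion rate equals elimination rate: rate in = CL × Css.
R₀ = 0.4602 × 16 = 7.363 mg/h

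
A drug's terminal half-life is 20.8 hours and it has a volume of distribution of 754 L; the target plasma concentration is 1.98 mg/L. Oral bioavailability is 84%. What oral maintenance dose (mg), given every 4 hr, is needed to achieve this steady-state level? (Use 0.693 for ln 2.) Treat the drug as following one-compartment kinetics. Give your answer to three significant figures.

CL = 0.693 × Vd / t½ = 0.693 × 754.0 / 20.8 = 25.12 L/h
D = CL × Css × τ / F = 25.12 × 1.98 × 4 / 0.84 = 236.8 mg

237 mg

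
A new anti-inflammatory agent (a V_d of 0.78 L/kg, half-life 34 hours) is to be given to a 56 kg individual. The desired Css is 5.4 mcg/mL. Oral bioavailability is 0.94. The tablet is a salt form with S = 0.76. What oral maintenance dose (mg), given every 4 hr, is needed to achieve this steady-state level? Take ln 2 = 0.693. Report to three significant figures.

26.9 mg

Total Vd = 0.78 × 56 = 43.68 L
CL = ln 2 · Vd / t½ = 0.693 × 43.68 / 34 = 0.8903 L/h
D = CL × Css × τ / F / S = 0.8903 × 5.4 × 4 / 0.94 / 0.76 = 26.92 mg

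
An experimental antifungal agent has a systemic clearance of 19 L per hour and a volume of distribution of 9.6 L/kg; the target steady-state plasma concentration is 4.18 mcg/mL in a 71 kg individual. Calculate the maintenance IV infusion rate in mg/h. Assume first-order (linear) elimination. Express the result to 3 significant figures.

Vd does not affect the maintenance rate; only clearance governs steady-state input.
Infusion rate = CL · Css = 19.00 L/h × 4.18 mg/L = 79.42 mg/h

79.4 mg/h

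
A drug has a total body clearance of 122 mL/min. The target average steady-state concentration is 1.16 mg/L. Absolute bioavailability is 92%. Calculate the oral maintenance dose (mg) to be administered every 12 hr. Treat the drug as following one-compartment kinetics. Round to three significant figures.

111 mg

Convert clearance: 122 mL/min × 60 min/h ÷ 1000 mL/L = 7.320 L/h
At steady state, dose per interval replaces the amount cleared in that interval: F·D/τ = CL·Css.
D = CL × Css × τ / F = 7.320 × 1.16 × 12 / 0.92 = 110.8 mg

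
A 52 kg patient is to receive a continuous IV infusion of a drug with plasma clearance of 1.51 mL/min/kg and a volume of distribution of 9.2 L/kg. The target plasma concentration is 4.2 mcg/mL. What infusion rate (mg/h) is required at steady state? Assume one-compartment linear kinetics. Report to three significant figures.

19.8 mg/h

CL = 1.51 mL/min/kg × 52 kg = 78.52 mL/min = 78.52 × 60/1000 = 4.711 L/h
Vd does not affect the maintenance rate; only clearance governs steady-state input.
Rate = CL × Css = 4.711 × 4.2 = 19.79 mg/h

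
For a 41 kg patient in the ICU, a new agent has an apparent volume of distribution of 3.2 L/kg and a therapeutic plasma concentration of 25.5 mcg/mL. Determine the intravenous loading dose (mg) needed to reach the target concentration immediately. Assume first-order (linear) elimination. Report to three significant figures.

3350 mg

Vd = 3.2 L/kg × 41 kg = 131.2 L
The loading dose fills Vd to the target concentration.
LD = Vd × C = 131.2 × 25.50 = 3346 mg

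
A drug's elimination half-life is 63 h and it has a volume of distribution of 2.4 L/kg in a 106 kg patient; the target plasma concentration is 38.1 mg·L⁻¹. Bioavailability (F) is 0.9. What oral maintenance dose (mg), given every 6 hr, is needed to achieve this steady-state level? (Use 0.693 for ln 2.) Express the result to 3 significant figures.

711 mg

Vd = 2.4 L/kg × 106 kg = 254.4 L
k = 0.693/63 = 0.01100 h⁻¹, so CL = k·Vd = 0.01100 × 254.4 = 2.798 L/h
D = CL × Css × τ / F = 2.798 × 38.1 × 6 / 0.9 = 710.7 mg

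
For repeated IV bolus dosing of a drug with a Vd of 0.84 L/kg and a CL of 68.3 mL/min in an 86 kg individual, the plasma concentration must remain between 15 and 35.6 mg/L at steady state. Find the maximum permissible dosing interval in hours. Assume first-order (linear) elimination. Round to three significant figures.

15.2 h

Vd = 0.84 L/kg × 86 kg = 72.24 L
Convert clearance: 68.3 mL/min × 60 min/h ÷ 1000 mL/L = 4.098 L/h
k = CL / Vd = 4.098 / 72.24 = 0.05673 h⁻¹
Between IV bolus doses, concentration decays as C = C₀·e^(−kτ), so C_peak/C_trough = e^(kτ).
τ_max = ln(C_peak/C_trough) / k = ln(35.6/15) / 0.05673 = 0.8643 / 0.05673 = 15.24 h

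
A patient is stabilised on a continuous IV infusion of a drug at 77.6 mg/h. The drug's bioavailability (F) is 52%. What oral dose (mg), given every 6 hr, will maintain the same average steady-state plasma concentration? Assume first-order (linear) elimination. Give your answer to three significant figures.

895 mg

To maintain the same Css, the systemic dosing rate must be unchanged: F·D/τ = infusion rate.
D = rate × τ / F = 77.6 × 6 / 0.52 = 895.4 mg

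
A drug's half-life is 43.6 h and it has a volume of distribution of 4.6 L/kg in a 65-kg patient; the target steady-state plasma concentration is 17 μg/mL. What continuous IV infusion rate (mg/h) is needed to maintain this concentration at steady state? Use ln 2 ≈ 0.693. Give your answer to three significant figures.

80.8 mg/h

Vd = 4.6 L/kg × 65 kg = 299.0 L
CL = 0.693 × Vd / t½ = 0.693 × 299.0 / 43.6 = 4.752 L/h
Infusion rate = CL × Css = 4.752 × 17 = 80.78 mg/h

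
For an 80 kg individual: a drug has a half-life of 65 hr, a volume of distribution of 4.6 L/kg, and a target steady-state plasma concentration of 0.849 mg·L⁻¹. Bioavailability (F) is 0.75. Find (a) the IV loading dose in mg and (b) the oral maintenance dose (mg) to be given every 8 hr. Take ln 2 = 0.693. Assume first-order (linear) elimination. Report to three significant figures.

Vd(total) = 80 kg × 4.6 L/kg = 368.0 L
LD = Vd × C = 368.0 × 0.849 = 312.4 mg
CL = 0.693 × Vd / t½ = 0.693 × 368.0 / 65 = 3.923 L/h
D = CL × Css × τ / F = 3.923 × 0.849 × 8 / 0.75 = 35.53 mg

(a) 312 mg; (b) 35.5 mg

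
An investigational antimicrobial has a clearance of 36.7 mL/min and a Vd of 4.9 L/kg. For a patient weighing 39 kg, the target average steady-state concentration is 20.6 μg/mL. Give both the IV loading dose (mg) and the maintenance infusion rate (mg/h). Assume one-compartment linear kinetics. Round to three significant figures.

(a) 3940 mg; (b) 45.4 mg/h

Vd = 4.9 L/kg × 39 kg = 191.1 L
LD = Vd · C_target = 191.1 × 20.6 = 3937 mg
CL = 36.7 mL/min × 60/1000 = 2.202 L/h
Maintenance: replace elimination → rate = CL × Css = 2.202 × 20.6 = 45.36 mg/h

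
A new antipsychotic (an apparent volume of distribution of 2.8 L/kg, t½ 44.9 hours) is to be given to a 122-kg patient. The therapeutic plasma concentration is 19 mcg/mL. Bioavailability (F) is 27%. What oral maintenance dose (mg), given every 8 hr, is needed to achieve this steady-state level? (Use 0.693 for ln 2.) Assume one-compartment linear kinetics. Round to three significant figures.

Vd = 2.8 L/kg × 122 kg = 341.6 L
CL = ln 2 · Vd / t½ = 0.693 × 341.6 / 44.9 = 5.272 L/h
D = CL × Css × τ / F = 5.272 × 19 × 8 / 0.27 = 2968 mg

2970 mg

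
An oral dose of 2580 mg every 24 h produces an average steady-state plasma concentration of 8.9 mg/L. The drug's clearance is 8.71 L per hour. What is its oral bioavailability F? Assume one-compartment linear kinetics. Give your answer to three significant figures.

F·D/τ = CL·Css at steady state → F = CL·Css·τ / D.
F = 8.71 × 8.9 × 24 / 2580 = 0.721

0.721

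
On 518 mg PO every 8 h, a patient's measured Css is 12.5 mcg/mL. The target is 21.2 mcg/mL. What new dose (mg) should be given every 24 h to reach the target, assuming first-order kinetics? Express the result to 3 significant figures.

For first-order elimination, Css ∝ F·D/(CL·τ); F and CL are unchanged, so Css ∝ D/τ.
D₂ = D₁ × (Css,target / Css,current) × (τ₂/τ₁) = 518 × (21.2/12.5) × (24/8) = 2636 mg

2640 mg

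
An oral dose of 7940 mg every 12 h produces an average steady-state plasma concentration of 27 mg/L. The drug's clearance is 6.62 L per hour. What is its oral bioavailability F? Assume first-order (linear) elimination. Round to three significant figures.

0.270

F·D/τ = CL·Css at steady state → F = CL·Css·τ / D.
F = 6.62 × 27 × 12 / 7940 = 0.270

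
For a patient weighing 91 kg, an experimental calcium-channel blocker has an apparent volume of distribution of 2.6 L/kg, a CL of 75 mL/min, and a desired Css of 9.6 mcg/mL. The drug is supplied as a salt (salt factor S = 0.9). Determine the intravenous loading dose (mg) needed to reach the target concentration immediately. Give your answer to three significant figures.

2520 mg

Vd(total) = 91 kg × 2.6 L/kg = 236.6 L
LD = Vd × C / S = 236.6 × 9.600 / 0.9 = 2524 mg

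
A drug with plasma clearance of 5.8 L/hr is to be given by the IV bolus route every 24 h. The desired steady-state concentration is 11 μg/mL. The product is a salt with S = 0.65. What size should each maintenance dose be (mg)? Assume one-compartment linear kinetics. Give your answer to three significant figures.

D = CL × Css × τ / S = 5.800 × 11 × 24 / 0.65 = 2356 mg

2360 mg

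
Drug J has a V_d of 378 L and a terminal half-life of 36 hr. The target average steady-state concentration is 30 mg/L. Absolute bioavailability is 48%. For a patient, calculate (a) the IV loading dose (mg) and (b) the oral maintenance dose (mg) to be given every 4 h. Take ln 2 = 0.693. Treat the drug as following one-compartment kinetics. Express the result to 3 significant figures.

LD = Vd × C = 378.0 × 30 = 11340 mg
CL = 0.693 × Vd / t½ = 0.693 × 378.0 / 36 = 7.277 L/h
D = CL × Css × τ / F = 7.277 × 30 × 4 / 0.48 = 1819 mg

(a) 11300 mg; (b) 1820 mg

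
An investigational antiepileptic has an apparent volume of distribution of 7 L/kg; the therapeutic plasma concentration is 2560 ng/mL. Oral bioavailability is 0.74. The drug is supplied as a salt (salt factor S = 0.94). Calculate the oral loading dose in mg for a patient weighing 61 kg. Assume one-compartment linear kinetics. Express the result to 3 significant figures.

1570 mg

Total Vd = 7 × 61 = 427.0 L
C = 2560 ng/mL = 2.560 mg/L
LD = Vd × C / F / S = 427.0 × 2.560 / 0.74 / 0.94 = 1571 mg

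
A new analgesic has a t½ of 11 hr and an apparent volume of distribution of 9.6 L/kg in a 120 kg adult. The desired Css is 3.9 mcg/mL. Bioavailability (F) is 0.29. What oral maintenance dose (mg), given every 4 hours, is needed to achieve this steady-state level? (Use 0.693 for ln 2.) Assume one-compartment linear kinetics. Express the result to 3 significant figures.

3900 mg

Vd = 9.6 L/kg × 120 kg = 1152 L
CL = 0.693 × Vd / t½ = 0.693 × 1152 / 11 = 72.58 L/h
D = CL × Css × τ / F = 72.58 × 3.9 × 4 / 0.29 = 3904 mg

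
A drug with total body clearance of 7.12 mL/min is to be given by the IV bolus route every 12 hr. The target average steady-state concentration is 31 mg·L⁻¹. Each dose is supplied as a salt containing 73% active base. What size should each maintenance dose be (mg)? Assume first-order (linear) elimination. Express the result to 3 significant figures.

CL = 7.12 mL/min = 7.12 × 0.06 = 0.4272 L/h
D = CL × Css × τ / S = 0.4272 × 31 × 12 / 0.73 = 217.7 mg

218 mg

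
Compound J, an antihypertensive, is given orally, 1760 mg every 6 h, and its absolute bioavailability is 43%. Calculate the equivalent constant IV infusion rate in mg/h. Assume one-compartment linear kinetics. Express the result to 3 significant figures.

Equivalent systemic input: infusion rate = F·D/τ.
Rate = 0.43 × 1760 / 6 = 126.1 mg/h

126 mg/h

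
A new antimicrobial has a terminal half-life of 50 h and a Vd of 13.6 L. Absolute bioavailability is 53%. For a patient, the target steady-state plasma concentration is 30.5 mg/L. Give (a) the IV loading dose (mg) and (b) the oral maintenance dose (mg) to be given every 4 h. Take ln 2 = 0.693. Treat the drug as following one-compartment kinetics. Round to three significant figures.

LD = Vd × C = 13.60 × 30.5 = 414.8 mg
CL = 0.693 × Vd / t½ = 0.693 × 13.60 / 50 = 0.1885 L/h
D = CL × Css × τ / F = 0.1885 × 30.5 × 4 / 0.53 = 43.39 mg

(a) 415 mg; (b) 43.4 mg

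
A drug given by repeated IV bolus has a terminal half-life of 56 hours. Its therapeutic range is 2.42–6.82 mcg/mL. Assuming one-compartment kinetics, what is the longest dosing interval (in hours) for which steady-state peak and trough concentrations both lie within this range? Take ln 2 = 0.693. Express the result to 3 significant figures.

k = 0.693 / t½ = 0.693 / 56 = 0.01238 h⁻¹
Between IV bolus doses, concentration decays as C = C₀·e^(−kτ), so C_peak/C_trough = e^(kτ).
τ_max = ln(C_peak/C_trough) / k = ln(6.82/2.42) / 0.01238 = 1.036 / 0.01238 = 83.68 h

83.7 h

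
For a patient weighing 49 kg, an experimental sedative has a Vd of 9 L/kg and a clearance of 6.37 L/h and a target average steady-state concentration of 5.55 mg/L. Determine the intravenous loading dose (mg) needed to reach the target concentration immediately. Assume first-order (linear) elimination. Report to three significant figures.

2450 mg

Vd = 9 L/kg × 49 kg = 441.0 L
Loading dose depends on Vd (not clearance): it fills the distribution volume.
LD = Vd × C = 441.0 × 5.550 = 2448 mg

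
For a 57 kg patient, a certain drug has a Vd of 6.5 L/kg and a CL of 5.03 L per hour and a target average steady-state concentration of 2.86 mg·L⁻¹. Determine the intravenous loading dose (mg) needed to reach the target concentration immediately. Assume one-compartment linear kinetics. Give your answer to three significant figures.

1060 mg

Vd(total) = 57 kg × 6.5 L/kg = 370.5 L
LD = Vd × C = 370.5 × 2.860 = 1060 mg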